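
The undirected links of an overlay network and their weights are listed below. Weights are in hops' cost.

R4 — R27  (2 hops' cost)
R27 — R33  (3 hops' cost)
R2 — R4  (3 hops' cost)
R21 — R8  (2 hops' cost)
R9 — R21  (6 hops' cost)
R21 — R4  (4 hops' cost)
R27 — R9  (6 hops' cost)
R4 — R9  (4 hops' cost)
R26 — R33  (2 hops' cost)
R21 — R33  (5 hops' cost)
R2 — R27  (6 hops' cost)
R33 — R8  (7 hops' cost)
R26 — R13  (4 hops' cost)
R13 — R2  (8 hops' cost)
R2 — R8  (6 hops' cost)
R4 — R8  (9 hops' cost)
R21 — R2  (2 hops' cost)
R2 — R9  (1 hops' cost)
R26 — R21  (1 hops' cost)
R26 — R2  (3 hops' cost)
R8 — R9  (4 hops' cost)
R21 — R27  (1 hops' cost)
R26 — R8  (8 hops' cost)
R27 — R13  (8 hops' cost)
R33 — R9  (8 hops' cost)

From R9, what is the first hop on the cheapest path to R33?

R2

Compare a few routes:
R9 - R2 - R26 - R33: 1+3+2 = 6
R9 - R2 - R21 - R27 - R33: 1+2+1+3 = 7
The minimum is 6 hops' cost via R9 - R2 - R26 - R33.
So from R9 the first move is to R2.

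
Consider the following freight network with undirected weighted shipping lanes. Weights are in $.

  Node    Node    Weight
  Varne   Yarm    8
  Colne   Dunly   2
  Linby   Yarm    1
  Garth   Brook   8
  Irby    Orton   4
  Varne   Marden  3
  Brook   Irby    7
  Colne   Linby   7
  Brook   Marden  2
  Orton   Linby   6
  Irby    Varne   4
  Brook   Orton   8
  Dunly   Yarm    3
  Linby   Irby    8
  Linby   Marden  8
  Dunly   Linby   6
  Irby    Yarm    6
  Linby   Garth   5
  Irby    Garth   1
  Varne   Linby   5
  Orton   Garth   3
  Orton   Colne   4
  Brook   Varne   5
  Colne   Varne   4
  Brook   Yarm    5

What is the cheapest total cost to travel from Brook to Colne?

Running Dijkstra from Brook:
Brook: 0
Marden: 2  (via Brook)
Varne: 5  (via Brook)
Yarm: 5  (via Brook)
Linby: 6  (via Yarm)
Irby: 7  (via Brook)
Orton: 8  (via Brook)
Dunly: 8  (via Yarm)
Garth: 8  (via Brook)
Colne: 9  (via Varne)
Shortest route: Brook → Varne → Colne = $9.

$9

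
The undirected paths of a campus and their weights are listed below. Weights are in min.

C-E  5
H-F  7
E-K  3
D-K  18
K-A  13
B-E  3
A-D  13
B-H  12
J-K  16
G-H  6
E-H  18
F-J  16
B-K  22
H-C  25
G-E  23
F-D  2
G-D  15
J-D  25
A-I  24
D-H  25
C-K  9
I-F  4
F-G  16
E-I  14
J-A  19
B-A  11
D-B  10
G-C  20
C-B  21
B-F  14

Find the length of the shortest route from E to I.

14 min

Candidate routes:
E → B → D → F → I: 3+10+2+4 = 19
E → I: 14 = 14
Cheapest is E → I at 14 min.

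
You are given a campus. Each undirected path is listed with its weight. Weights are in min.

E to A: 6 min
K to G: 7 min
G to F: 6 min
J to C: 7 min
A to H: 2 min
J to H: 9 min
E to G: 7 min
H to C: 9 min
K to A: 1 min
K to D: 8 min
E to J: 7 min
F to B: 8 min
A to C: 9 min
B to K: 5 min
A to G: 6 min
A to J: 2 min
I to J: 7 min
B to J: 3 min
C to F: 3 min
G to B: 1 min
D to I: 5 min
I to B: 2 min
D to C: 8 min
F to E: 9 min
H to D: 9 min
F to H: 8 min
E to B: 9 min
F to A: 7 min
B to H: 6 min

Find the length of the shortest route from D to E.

15 min

Running Dijkstra from D:
D: 0
I: 5  (via D)
B: 7  (via I)
C: 8  (via D)
G: 8  (via B)
K: 8  (via D)
A: 9  (via K)
H: 9  (via D)
J: 10  (via B)
F: 11  (via C)
E: 15  (via G)
Shortest route: D–I–B–G–E = 15 min.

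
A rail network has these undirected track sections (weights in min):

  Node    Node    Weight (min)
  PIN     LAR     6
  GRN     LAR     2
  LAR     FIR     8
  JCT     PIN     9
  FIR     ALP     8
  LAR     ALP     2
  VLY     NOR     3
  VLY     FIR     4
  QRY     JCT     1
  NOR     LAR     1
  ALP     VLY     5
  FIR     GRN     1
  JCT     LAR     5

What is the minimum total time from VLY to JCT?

9 min

Compare a few routes:
VLY–FIR–GRN–LAR–JCT: 4+1+2+5 = 12
VLY–NOR–LAR–JCT: 3+1+5 = 9
The minimum is 9 min via VLY–NOR–LAR–JCT.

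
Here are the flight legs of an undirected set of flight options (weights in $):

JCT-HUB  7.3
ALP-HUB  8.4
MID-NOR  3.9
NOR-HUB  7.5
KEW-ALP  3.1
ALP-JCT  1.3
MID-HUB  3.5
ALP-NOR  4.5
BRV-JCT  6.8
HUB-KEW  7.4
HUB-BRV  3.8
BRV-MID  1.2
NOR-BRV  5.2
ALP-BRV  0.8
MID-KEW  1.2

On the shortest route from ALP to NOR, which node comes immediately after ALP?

Enumerating some paths:
ALP → BRV → MID → NOR: 0.8+1.2+3.9 = 5.9
ALP → NOR: 4.5 = 4.5
ALP → BRV → NOR: 0.8+5.2 = 6
The minimum is $4.5 via ALP → NOR.
So from ALP the first move is to NOR.

NOR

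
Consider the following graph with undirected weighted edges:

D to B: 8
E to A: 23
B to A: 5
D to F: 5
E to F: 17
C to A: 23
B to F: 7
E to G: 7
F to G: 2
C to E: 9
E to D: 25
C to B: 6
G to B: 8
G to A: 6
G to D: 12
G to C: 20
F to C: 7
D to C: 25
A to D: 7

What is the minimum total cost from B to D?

Running Dijkstra from B:
B: 0
A: 5  (via B)
C: 6  (via B)
F: 7  (via B)
D: 8  (via B)
Shortest route: B–D = 8.

8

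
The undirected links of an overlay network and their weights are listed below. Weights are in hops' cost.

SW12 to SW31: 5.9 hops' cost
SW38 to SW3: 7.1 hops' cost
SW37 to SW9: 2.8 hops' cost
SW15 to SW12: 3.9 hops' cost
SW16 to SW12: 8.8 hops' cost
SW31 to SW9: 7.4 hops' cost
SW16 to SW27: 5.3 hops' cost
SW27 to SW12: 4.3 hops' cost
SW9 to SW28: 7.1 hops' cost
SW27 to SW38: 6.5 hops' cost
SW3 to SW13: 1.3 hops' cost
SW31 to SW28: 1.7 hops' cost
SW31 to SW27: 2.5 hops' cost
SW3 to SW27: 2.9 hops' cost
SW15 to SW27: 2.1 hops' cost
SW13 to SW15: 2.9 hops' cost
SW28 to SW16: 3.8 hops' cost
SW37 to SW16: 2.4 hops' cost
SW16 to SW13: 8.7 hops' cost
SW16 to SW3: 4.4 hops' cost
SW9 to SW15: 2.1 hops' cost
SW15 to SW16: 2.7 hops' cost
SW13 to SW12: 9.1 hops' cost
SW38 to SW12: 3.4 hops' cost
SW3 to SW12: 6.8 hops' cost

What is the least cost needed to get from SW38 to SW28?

10.7 hops' cost

Settle nodes by increasing distance from SW38:
SW38: 0
SW12: 3.4  (via SW38)
SW27: 6.5  (via SW38)
SW3: 7.1  (via SW38)
SW15: 7.3  (via SW12)
SW13: 8.4  (via SW3)
SW31: 9  (via SW27)
SW9: 9.4  (via SW15)
SW16: 10  (via SW15)
SW28: 10.7  (via SW31)
Shortest route: SW38–SW27–SW31–SW28 = 10.7 hops' cost.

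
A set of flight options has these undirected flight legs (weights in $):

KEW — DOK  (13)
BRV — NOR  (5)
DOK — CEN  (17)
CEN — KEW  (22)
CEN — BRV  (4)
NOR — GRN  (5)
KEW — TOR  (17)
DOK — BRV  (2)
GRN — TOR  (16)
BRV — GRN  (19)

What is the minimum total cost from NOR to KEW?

$20

Settle nodes by increasing distance from NOR:
NOR: 0
BRV: 5  (via NOR)
GRN: 5  (via NOR)
DOK: 7  (via BRV)
CEN: 9  (via BRV)
KEW: 20  (via DOK)
Shortest route: NOR–BRV–DOK–KEW = $20.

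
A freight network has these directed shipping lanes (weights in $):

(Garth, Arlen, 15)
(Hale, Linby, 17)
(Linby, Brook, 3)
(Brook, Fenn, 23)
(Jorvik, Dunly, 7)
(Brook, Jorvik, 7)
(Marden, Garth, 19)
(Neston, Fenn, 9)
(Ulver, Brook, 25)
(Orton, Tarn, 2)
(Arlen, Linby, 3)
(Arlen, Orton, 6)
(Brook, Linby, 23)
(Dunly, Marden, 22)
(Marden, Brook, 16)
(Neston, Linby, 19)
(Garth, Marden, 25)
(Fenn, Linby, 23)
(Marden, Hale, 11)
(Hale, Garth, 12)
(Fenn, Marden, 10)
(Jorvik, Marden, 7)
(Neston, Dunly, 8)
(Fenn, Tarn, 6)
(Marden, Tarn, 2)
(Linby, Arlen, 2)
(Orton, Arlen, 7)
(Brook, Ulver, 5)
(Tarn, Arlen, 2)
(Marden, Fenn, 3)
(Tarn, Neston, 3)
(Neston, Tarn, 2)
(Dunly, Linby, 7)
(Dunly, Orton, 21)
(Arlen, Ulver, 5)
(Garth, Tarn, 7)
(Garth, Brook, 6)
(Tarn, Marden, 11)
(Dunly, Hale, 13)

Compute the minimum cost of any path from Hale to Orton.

$25

Shortest distances from Hale:
Hale: 0
Garth: 12  (via Hale)
Linby: 17  (via Hale)
Brook: 18  (via Garth)
Arlen: 19  (via Linby)
Tarn: 19  (via Garth)
Neston: 22  (via Tarn)
Ulver: 23  (via Brook)
Jorvik: 25  (via Brook)
Orton: 25  (via Arlen)
Shortest route: Hale–Linby–Arlen–Orton = $25.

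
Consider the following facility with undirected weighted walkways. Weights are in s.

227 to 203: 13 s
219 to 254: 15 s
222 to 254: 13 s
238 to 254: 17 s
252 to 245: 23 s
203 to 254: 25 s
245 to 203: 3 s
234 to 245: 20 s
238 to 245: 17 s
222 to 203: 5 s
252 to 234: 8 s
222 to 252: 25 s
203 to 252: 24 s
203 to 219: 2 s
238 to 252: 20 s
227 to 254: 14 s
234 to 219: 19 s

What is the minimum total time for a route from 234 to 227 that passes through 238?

Best 234 to 238: 234–252–238 costing 28
Best 238 to 227: 238–254–227 costing 31
Total via 238: 28 + 31 = 59 s.

59 s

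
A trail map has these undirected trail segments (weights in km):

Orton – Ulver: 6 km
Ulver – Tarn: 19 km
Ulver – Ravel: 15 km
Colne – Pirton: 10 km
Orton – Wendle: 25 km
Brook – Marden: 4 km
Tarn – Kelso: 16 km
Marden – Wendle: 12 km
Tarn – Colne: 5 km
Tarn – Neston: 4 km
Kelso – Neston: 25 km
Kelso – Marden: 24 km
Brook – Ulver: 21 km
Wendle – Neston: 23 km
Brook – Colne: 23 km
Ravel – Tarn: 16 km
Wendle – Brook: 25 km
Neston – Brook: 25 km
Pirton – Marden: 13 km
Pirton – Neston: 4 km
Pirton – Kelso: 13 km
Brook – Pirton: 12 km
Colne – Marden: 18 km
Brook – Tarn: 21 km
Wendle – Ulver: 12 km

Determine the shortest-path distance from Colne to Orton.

30 km

Candidate routes:
Colne → Tarn → Ulver → Orton: 5+19+6 = 30
Colne → Tarn → Ravel → Ulver → Orton: 5+16+15+6 = 42
Cheapest is Colne → Tarn → Ulver → Orton at 30 km.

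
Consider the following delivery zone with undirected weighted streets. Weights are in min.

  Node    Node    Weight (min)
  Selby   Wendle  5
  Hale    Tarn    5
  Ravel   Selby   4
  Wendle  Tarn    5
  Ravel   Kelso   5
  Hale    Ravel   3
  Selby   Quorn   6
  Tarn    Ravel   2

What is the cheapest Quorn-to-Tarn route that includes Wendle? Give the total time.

Shortest Quorn→Wendle: Quorn → Selby → Wendle = 11
Best Wendle to Tarn: Wendle → Tarn costing 5
Total via Wendle: 11 + 5 = 16 min.

16 min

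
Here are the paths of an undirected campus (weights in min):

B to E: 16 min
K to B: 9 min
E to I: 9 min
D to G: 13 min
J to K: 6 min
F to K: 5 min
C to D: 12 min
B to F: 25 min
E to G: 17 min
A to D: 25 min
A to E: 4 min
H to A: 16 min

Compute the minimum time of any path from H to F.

50 min

Settle nodes by increasing distance from H:
H: 0
A: 16  (via H)
E: 20  (via A)
I: 29  (via E)
B: 36  (via E)
G: 37  (via E)
D: 41  (via A)
K: 45  (via B)
F: 50  (via K)
Shortest route: H → A → E → B → K → F = 50 min.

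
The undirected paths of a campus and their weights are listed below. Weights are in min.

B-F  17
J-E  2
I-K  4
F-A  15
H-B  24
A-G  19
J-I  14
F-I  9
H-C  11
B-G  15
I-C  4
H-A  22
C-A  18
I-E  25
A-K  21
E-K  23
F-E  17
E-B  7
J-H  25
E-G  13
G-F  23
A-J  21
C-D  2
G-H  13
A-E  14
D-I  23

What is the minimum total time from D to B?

29 min

Enumerating some paths:
D → C → I → F → B: 2+4+9+17 = 32
D → C → I → J → E → B: 2+4+14+2+7 = 29
The minimum is 29 min via D → C → I → J → E → B.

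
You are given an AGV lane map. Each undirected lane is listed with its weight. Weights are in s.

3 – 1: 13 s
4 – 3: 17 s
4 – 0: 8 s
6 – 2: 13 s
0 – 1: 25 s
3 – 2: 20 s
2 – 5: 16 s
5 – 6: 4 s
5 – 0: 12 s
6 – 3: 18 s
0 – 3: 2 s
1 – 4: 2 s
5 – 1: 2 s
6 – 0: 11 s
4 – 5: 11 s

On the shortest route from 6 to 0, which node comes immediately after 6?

Enumerating some paths:
6–0: 11 = 11
6–5–0: 4+12 = 16
6–5–1–4–0: 4+2+2+8 = 16
The minimum is 11 s via 6–0.
So from 6 the first move is to 0.

0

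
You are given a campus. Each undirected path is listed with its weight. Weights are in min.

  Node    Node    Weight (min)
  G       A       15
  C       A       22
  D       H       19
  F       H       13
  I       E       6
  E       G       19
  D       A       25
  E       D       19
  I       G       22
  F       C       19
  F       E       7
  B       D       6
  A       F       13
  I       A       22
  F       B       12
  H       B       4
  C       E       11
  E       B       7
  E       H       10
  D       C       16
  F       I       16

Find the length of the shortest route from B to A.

Enumerating some paths:
B → F → A: 12+13 = 25
B → E → F → A: 7+7+13 = 27
B → H → F → A: 4+13+13 = 30
Cheapest is B → F → A at 25 min.

25 min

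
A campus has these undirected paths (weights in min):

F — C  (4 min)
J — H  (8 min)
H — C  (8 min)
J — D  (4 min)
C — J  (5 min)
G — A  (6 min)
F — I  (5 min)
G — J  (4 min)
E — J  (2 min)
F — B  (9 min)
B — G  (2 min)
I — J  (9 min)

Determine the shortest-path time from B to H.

14 min

Compare a few routes:
B → F → C → H: 9+4+8 = 21
B → G → J → H: 2+4+8 = 14
B → G → J → C → H: 2+4+5+8 = 19
The minimum is 14 min via B → G → J → H.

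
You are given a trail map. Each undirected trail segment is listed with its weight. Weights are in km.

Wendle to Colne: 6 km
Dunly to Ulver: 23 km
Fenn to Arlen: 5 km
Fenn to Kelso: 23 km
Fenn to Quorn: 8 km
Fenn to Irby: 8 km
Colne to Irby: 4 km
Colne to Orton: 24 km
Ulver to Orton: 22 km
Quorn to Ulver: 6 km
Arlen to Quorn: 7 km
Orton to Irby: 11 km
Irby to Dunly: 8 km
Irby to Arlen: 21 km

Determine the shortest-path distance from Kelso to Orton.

Shortest distances from Kelso:
Kelso: 0
Fenn: 23  (via Kelso)
Arlen: 28  (via Fenn)
Quorn: 31  (via Fenn)
Irby: 31  (via Fenn)
Colne: 35  (via Irby)
Ulver: 37  (via Quorn)
Dunly: 39  (via Irby)
Wendle: 41  (via Colne)
Orton: 42  (via Irby)
Shortest route: Kelso → Fenn → Irby → Orton = 42 km.

42 km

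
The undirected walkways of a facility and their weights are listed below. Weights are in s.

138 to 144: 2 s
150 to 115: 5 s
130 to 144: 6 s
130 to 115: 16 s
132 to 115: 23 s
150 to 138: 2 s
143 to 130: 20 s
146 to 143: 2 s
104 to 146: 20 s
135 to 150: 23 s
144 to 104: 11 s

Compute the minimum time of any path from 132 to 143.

Settle nodes by increasing distance from 132:
132: 0
115: 23  (via 132)
150: 28  (via 115)
138: 30  (via 150)
144: 32  (via 138)
130: 38  (via 144)
104: 43  (via 144)
135: 51  (via 150)
143: 58  (via 130)
Shortest route: 132 → 115 → 150 → 138 → 144 → 130 → 143 = 58 s.

58 s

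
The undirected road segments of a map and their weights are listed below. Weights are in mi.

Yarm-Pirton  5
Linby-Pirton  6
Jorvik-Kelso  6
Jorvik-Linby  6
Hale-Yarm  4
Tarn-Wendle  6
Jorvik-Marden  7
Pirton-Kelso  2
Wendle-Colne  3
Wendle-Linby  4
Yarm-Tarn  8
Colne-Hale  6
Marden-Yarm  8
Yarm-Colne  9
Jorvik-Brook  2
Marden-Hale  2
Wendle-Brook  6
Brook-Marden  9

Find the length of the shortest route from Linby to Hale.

13 mi

Enumerating some paths:
Linby → Pirton → Yarm → Hale: 6+5+4 = 15
Linby → Jorvik → Marden → Hale: 6+7+2 = 15
Linby → Wendle → Colne → Hale: 4+3+6 = 13
Linby → Jorvik → Brook → Marden → Hale: 6+2+9+2 = 19
Cheapest is Linby → Wendle → Colne → Hale at 13 mi.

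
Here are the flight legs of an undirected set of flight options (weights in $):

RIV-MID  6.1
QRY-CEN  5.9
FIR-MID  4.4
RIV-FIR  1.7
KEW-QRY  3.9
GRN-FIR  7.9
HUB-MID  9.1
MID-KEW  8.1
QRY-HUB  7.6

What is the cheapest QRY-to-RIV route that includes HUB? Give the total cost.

Best QRY to HUB: QRY–HUB costing 7.6
Best HUB to RIV: HUB–MID–RIV costing 15.2
Total via HUB: 7.6 + 15.2 = $22.8.

$22.8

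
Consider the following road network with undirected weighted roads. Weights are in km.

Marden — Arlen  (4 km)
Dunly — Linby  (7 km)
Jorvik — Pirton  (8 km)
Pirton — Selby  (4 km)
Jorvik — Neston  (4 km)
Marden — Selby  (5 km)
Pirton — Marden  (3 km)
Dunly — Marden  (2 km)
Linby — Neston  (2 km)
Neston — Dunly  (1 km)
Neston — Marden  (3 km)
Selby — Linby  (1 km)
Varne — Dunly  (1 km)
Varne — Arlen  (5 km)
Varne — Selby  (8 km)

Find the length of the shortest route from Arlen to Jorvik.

11 km

Running Dijkstra from Arlen:
Arlen: 0
Marden: 4  (via Arlen)
Varne: 5  (via Arlen)
Dunly: 6  (via Marden)
Pirton: 7  (via Marden)
Neston: 7  (via Marden)
Selby: 9  (via Marden)
Linby: 9  (via Neston)
Jorvik: 11  (via Neston)
Shortest route: Arlen–Marden–Neston–Jorvik = 11 km.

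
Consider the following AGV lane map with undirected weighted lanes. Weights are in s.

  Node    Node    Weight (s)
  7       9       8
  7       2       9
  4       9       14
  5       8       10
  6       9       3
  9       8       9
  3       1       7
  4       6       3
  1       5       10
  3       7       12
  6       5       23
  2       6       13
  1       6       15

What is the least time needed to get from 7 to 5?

27 s

Shortest distances from 7:
7: 0
9: 8  (via 7)
2: 9  (via 7)
6: 11  (via 9)
3: 12  (via 7)
4: 14  (via 6)
8: 17  (via 9)
1: 19  (via 3)
5: 27  (via 8)
Shortest route: 7 → 9 → 8 → 5 = 27 s.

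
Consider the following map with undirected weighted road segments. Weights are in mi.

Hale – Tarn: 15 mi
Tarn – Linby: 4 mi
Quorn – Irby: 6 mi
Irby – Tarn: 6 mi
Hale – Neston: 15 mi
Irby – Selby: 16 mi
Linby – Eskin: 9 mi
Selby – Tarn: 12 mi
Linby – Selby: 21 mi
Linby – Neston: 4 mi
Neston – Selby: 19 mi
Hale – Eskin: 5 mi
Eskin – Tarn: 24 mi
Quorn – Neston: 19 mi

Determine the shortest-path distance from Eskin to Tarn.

13 mi

Candidate routes:
Eskin → Hale → Tarn: 5+15 = 20
Eskin → Hale → Neston → Linby → Tarn: 5+15+4+4 = 28
Eskin → Linby → Tarn: 9+4 = 13
Eskin → Tarn: 24 = 24
The minimum is 13 mi via Eskin → Linby → Tarn.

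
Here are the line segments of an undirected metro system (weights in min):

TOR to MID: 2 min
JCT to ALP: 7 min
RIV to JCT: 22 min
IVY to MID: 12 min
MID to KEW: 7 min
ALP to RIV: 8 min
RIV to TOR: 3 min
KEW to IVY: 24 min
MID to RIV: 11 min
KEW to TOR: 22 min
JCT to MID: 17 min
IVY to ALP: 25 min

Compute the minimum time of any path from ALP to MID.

13 min

Candidate routes:
ALP–RIV–MID: 8+11 = 19
ALP–RIV–TOR–MID: 8+3+2 = 13
The minimum is 13 min via ALP–RIV–TOR–MID.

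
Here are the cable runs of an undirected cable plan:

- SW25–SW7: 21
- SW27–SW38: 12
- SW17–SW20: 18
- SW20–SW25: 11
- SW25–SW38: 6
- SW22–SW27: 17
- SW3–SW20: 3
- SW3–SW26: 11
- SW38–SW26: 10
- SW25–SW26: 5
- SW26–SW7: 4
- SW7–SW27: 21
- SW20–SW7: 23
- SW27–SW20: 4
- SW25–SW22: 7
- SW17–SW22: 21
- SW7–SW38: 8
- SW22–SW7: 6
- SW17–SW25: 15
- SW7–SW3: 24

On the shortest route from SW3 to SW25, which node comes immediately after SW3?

Candidate routes:
SW3 - SW20 - SW27 - SW38 - SW25: 3+4+12+6 = 25
SW3 - SW26 - SW38 - SW25: 11+10+6 = 27
SW3 - SW20 - SW25: 3+11 = 14
SW3 - SW26 - SW25: 11+5 = 16
The minimum is 14 via SW3 - SW20 - SW25.
So from SW3 the first move is to SW20.

SW20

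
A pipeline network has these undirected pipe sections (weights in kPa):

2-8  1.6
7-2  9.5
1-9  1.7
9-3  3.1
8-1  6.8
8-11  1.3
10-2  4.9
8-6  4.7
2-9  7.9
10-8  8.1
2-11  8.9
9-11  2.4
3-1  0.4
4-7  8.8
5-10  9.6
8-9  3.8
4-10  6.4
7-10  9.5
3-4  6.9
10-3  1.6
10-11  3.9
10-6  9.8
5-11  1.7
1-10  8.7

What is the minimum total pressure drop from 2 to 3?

Settle nodes by increasing distance from 2:
2: 0
8: 1.6  (via 2)
11: 2.9  (via 8)
5: 4.6  (via 11)
10: 4.9  (via 2)
9: 5.3  (via 11)
6: 6.3  (via 8)
3: 6.5  (via 10)
Shortest route: 2 → 10 → 3 = 6.5 kPa.

6.5 kPa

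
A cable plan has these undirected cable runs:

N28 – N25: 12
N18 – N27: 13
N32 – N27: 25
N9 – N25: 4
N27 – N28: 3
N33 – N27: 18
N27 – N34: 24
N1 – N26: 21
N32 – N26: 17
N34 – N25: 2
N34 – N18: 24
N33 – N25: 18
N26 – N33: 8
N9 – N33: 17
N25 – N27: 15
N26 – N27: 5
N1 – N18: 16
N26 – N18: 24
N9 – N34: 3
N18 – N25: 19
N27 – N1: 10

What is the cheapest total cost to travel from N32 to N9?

41

Running Dijkstra from N32:
N32: 0
N26: 17  (via N32)
N27: 22  (via N26)
N28: 25  (via N27)
N33: 25  (via N26)
N1: 32  (via N27)
N18: 35  (via N27)
N25: 37  (via N27)
N34: 39  (via N25)
N9: 41  (via N25)
Shortest route: N32 → N26 → N27 → N25 → N9 = 41.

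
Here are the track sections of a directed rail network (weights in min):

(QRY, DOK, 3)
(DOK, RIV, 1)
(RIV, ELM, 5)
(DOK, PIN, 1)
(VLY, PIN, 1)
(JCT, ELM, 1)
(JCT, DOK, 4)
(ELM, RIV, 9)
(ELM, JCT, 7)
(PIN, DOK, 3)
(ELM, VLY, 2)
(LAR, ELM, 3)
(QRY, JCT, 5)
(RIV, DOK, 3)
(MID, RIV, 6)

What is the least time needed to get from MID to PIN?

10 min

Settle nodes by increasing distance from MID:
MID: 0
RIV: 6  (via MID)
DOK: 9  (via RIV)
PIN: 10  (via DOK)
Shortest route: MID–RIV–DOK–PIN = 10 min.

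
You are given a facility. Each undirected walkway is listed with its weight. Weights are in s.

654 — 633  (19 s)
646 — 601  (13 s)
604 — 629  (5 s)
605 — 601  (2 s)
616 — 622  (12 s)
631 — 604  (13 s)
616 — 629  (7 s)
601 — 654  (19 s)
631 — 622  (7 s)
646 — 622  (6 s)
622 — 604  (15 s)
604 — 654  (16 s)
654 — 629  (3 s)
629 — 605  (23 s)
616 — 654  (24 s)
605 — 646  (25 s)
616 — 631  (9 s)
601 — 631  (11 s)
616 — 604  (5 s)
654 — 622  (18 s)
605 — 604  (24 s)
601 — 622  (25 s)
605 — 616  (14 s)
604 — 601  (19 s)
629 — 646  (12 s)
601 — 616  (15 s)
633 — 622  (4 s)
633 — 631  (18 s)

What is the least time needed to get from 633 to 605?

24 s

Candidate routes:
633–622–616–605: 4+12+14 = 30
633–622–646–601–605: 4+6+13+2 = 25
633–622–631–601–605: 4+7+11+2 = 24
633–622–601–605: 4+25+2 = 31
Cheapest is 633–622–631–601–605 at 24 s.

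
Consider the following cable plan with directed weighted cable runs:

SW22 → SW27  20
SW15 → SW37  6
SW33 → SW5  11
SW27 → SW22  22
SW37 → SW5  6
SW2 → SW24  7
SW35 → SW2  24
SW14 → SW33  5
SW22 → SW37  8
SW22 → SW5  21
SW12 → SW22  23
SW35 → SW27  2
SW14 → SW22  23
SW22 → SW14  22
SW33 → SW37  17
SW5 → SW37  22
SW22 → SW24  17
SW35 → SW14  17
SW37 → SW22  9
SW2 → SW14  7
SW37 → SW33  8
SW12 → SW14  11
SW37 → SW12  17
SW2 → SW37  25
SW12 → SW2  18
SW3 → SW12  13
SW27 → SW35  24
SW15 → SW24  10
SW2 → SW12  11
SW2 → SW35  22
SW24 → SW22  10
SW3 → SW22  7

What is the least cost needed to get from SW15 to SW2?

41

Enumerating some paths:
SW15 → SW24 → SW22 → SW37 → SW12 → SW2: 10+10+8+17+18 = 63
SW15 → SW37 → SW22 → SW27 → SW35 → SW2: 6+9+20+24+24 = 83
SW15 → SW37 → SW12 → SW2: 6+17+18 = 41
Cheapest is SW15 → SW37 → SW12 → SW2 at 41.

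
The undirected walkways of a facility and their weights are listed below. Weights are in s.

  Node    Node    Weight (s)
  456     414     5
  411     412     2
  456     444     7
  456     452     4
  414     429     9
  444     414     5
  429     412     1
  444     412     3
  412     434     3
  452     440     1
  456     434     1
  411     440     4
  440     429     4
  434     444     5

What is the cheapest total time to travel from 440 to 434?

Settle nodes by increasing distance from 440:
440: 0
452: 1  (via 440)
429: 4  (via 440)
411: 4  (via 440)
412: 5  (via 429)
456: 5  (via 452)
434: 6  (via 456)
Shortest route: 440–452–456–434 = 6 s.

6 s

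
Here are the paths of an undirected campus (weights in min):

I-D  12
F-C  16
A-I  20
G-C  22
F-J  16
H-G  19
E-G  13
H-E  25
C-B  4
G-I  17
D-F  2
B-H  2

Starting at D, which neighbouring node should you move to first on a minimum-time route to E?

Enumerating some paths:
D → I → G → E: 12+17+13 = 42
D → F → C → B → H → E: 2+16+4+2+25 = 49
Cheapest is D → I → G → E at 42 min.
So from D the first move is to I.

I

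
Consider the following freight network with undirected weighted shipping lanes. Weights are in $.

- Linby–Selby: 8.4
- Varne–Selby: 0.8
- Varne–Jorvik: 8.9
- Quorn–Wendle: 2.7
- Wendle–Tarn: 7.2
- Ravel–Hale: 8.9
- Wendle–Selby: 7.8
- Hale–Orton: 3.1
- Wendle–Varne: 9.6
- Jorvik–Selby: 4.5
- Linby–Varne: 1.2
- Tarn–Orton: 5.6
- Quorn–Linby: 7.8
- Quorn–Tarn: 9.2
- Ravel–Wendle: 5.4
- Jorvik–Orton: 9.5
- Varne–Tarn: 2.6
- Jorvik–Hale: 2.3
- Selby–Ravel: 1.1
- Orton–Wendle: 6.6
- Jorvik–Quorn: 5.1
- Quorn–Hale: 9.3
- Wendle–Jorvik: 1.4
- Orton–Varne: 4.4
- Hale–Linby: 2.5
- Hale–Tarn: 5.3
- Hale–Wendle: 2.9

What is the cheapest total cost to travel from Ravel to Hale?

Compare a few routes:
Ravel - Selby - Jorvik - Hale: 1.1+4.5+2.3 = 7.9
Ravel - Hale: 8.9 = 8.9
Ravel - Selby - Varne - Linby - Hale: 1.1+0.8+1.2+2.5 = 5.6
Ravel - Wendle - Hale: 5.4+2.9 = 8.3
Cheapest is Ravel - Selby - Varne - Linby - Hale at $5.6.

$5.6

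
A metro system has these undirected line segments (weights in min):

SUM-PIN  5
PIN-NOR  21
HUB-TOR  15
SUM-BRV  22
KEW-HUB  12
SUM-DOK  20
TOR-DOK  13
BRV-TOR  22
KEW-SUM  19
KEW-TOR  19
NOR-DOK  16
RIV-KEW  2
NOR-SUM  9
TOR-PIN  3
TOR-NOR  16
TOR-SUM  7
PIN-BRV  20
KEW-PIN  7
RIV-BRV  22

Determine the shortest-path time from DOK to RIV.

25 min

Running Dijkstra from DOK:
DOK: 0
TOR: 13  (via DOK)
PIN: 16  (via TOR)
NOR: 16  (via DOK)
SUM: 20  (via DOK)
KEW: 23  (via PIN)
RIV: 25  (via KEW)
Shortest route: DOK → TOR → PIN → KEW → RIV = 25 min.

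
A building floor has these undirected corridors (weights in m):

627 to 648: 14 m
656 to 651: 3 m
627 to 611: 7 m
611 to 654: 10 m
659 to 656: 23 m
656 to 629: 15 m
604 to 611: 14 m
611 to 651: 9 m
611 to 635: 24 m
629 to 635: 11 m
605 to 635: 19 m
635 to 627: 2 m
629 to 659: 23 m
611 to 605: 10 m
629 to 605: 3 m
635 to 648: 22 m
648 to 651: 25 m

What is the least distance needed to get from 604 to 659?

49 m

Candidate routes:
604 - 611 - 651 - 656 - 659: 14+9+3+23 = 49
604 - 611 - 605 - 629 - 659: 14+10+3+23 = 50
Cheapest is 604 - 611 - 651 - 656 - 659 at 49 m.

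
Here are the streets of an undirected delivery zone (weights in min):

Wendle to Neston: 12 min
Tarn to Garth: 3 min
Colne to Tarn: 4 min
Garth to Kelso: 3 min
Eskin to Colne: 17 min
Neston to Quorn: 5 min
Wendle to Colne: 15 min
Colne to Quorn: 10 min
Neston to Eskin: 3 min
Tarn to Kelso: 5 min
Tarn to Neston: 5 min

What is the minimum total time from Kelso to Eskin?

13 min

Candidate routes:
Kelso - Tarn - Neston - Eskin: 5+5+3 = 13
Kelso - Tarn - Colne - Eskin: 5+4+17 = 26
Kelso - Garth - Tarn - Neston - Eskin: 3+3+5+3 = 14
Kelso - Garth - Tarn - Colne - Eskin: 3+3+4+17 = 27
The minimum is 13 min via Kelso - Tarn - Neston - Eskin.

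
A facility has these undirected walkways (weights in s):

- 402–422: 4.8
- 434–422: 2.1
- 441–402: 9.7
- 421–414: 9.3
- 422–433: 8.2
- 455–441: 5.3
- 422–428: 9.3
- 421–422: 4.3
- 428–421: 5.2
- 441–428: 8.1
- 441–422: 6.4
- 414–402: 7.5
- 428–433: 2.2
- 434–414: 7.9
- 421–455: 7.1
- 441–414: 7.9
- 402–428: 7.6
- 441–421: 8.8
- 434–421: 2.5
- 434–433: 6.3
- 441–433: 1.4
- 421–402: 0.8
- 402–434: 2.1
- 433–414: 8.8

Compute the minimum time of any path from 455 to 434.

Shortest distances from 455:
455: 0
441: 5.3  (via 455)
433: 6.7  (via 441)
421: 7.1  (via 455)
402: 7.9  (via 421)
428: 8.9  (via 433)
434: 9.6  (via 421)
Shortest route: 455 → 421 → 434 = 9.6 s.

9.6 s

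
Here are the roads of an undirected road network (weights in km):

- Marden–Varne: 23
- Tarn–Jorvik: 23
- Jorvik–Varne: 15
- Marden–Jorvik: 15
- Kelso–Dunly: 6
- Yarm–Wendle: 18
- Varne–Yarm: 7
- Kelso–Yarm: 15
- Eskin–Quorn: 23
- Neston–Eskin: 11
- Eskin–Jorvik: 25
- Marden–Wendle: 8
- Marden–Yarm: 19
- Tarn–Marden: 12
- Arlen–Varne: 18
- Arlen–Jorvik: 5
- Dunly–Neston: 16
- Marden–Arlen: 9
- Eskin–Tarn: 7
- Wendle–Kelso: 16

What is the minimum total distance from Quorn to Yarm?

Shortest distances from Quorn:
Quorn: 0
Eskin: 23  (via Quorn)
Tarn: 30  (via Eskin)
Neston: 34  (via Eskin)
Marden: 42  (via Tarn)
Jorvik: 48  (via Eskin)
Wendle: 50  (via Marden)
Dunly: 50  (via Neston)
Arlen: 51  (via Marden)
Kelso: 56  (via Dunly)
Yarm: 61  (via Marden)
Shortest route: Quorn–Eskin–Tarn–Marden–Yarm = 61 km.

61 km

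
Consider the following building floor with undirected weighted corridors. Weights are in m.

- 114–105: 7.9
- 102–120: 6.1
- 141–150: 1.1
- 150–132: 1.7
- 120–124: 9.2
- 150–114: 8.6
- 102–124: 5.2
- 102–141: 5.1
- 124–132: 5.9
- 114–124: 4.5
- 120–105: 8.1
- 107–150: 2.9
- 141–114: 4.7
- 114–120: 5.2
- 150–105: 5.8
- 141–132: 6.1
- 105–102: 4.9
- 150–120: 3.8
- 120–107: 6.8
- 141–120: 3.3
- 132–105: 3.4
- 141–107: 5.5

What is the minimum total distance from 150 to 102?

6.2 m

Candidate routes:
150–141–120–102: 1.1+3.3+6.1 = 10.5
150–132–105–102: 1.7+3.4+4.9 = 10
150–141–102: 1.1+5.1 = 6.2
150–120–102: 3.8+6.1 = 9.9
Cheapest is 150–141–102 at 6.2 m.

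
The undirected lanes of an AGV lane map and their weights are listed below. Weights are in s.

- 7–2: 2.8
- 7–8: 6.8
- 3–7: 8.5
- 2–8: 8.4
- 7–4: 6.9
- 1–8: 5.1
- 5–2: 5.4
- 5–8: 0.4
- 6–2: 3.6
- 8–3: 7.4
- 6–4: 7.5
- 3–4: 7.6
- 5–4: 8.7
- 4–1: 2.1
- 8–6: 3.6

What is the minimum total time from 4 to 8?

7.2 s

Enumerating some paths:
4–1–8: 2.1+5.1 = 7.2
4–5–8: 8.7+0.4 = 9.1
4–6–8: 7.5+3.6 = 11.1
Cheapest is 4–1–8 at 7.2 s.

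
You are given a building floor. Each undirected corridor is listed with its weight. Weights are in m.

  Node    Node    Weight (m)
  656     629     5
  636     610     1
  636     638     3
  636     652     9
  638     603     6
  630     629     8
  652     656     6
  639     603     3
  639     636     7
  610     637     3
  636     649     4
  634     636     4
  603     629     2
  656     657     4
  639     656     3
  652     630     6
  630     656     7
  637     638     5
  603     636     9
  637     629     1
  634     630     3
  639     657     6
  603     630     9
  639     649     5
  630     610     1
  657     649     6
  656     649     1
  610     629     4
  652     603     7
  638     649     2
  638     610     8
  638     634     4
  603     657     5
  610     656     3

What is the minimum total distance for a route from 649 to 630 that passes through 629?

11 m

Shortest 649→629: 649 → 656 → 629 = 6
Best 629 to 630: 629 → 610 → 630 costing 5
Total via 629: 6 + 5 = 11 m.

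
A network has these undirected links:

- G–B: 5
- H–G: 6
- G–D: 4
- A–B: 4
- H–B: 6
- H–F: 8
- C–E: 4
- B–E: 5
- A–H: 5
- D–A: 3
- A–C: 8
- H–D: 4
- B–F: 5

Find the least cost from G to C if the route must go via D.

15

Best G to D: G–D costing 4
Shortest D→C: D–A–C = 11
Total via D: 4 + 11 = 15.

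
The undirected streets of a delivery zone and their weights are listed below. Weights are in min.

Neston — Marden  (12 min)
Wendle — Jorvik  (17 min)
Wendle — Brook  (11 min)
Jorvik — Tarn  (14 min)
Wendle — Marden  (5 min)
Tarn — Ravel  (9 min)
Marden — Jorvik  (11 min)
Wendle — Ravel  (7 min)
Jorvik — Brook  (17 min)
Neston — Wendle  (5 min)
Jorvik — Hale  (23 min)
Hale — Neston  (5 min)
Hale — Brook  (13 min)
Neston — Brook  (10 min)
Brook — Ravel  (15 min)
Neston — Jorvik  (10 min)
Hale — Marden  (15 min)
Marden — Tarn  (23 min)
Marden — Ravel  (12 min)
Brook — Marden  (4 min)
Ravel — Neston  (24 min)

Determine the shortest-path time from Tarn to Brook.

Shortest distances from Tarn:
Tarn: 0
Ravel: 9  (via Tarn)
Jorvik: 14  (via Tarn)
Wendle: 16  (via Ravel)
Marden: 21  (via Ravel)
Neston: 21  (via Wendle)
Brook: 24  (via Ravel)
Shortest route: Tarn–Ravel–Brook = 24 min.

24 min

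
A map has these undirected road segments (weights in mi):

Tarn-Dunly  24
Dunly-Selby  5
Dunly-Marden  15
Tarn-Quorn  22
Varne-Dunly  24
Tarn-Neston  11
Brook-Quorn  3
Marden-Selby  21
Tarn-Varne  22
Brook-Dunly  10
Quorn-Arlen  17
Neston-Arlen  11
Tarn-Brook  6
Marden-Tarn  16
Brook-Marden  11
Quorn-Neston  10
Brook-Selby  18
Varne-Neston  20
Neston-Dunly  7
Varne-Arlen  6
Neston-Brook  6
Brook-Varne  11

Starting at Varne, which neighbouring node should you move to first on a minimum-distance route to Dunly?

Enumerating some paths:
Varne - Dunly: 24 = 24
Varne - Brook - Dunly: 11+10 = 21
Cheapest is Varne - Brook - Dunly at 21 mi.
So from Varne the first move is to Brook.

Brook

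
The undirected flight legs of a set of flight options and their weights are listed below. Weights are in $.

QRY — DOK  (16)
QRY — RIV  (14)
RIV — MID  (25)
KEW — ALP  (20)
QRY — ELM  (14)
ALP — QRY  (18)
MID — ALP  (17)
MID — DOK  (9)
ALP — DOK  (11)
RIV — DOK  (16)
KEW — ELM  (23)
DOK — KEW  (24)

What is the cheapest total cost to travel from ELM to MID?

$39

Running Dijkstra from ELM:
ELM: 0
QRY: 14  (via ELM)
KEW: 23  (via ELM)
RIV: 28  (via QRY)
DOK: 30  (via QRY)
ALP: 32  (via QRY)
MID: 39  (via DOK)
Shortest route: ELM → QRY → DOK → MID = $39.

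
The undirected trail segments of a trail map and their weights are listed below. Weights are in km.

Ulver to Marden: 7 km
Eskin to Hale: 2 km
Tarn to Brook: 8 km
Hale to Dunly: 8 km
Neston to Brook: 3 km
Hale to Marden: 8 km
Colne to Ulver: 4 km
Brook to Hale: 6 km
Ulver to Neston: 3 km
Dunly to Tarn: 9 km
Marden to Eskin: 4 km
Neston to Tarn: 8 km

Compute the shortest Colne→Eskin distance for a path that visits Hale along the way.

Best Colne to Hale: Colne–Ulver–Neston–Brook–Hale costing 16
Shortest Hale→Eskin: Hale–Eskin = 2
Total via Hale: 16 + 2 = 18 km.

18 km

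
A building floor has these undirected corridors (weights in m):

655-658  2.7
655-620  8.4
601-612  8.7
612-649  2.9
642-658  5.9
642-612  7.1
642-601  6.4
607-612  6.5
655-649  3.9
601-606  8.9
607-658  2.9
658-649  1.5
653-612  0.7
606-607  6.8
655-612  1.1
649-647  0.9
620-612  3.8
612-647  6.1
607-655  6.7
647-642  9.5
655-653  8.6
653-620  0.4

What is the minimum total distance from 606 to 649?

Running Dijkstra from 606:
606: 0
607: 6.8  (via 606)
601: 8.9  (via 606)
658: 9.7  (via 607)
649: 11.2  (via 658)
Shortest route: 606 → 607 → 658 → 649 = 11.2 m.

11.2 m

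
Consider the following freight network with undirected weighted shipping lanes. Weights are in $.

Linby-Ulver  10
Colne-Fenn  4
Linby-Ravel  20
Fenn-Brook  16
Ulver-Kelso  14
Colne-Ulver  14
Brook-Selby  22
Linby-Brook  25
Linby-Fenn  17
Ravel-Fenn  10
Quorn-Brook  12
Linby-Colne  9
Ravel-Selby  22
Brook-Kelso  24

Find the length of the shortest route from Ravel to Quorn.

$38

Shortest distances from Ravel:
Ravel: 0
Fenn: 10  (via Ravel)
Colne: 14  (via Fenn)
Linby: 20  (via Ravel)
Selby: 22  (via Ravel)
Brook: 26  (via Fenn)
Ulver: 28  (via Colne)
Quorn: 38  (via Brook)
Shortest route: Ravel → Fenn → Brook → Quorn = $38.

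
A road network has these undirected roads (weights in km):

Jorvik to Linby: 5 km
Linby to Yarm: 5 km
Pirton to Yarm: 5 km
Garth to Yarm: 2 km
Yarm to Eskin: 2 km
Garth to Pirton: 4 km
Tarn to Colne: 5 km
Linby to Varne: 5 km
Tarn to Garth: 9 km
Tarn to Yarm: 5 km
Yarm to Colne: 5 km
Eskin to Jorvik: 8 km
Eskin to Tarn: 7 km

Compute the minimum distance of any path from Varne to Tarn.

15 km

Candidate routes:
Varne–Linby–Yarm–Colne–Tarn: 5+5+5+5 = 20
Varne–Linby–Yarm–Tarn: 5+5+5 = 15
Varne–Linby–Yarm–Eskin–Tarn: 5+5+2+7 = 19
The minimum is 15 km via Varne–Linby–Yarm–Tarn.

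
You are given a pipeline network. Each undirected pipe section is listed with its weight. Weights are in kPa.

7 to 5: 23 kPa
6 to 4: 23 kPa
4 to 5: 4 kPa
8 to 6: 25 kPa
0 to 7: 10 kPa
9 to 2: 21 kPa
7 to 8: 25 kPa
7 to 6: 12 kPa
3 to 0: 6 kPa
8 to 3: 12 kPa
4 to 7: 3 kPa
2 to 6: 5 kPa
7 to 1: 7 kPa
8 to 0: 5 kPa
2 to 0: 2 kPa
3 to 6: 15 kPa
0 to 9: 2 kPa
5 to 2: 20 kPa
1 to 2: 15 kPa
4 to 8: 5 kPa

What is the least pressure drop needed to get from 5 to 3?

Settle nodes by increasing distance from 5:
5: 0
4: 4  (via 5)
7: 7  (via 4)
8: 9  (via 4)
0: 14  (via 8)
1: 14  (via 7)
2: 16  (via 0)
9: 16  (via 0)
6: 19  (via 7)
3: 20  (via 0)
Shortest route: 5 → 4 → 8 → 0 → 3 = 20 kPa.

20 kPa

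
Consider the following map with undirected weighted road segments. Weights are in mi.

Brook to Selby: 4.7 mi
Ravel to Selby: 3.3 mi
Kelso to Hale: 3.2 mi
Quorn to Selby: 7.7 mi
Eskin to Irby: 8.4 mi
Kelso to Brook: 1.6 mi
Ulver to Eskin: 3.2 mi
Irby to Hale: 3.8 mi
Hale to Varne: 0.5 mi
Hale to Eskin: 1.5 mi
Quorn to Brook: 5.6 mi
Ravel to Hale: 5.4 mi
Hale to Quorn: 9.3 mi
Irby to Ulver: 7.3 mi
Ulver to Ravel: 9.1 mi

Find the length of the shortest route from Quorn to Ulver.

Compare a few routes:
Quorn - Hale - Irby - Ulver: 9.3+3.8+7.3 = 20.4
Quorn - Hale - Eskin - Ulver: 9.3+1.5+3.2 = 14
Quorn - Selby - Ravel - Ulver: 7.7+3.3+9.1 = 20.1
Quorn - Brook - Kelso - Hale - Eskin - Ulver: 5.6+1.6+3.2+1.5+3.2 = 15.1
The minimum is 14 mi via Quorn - Hale - Eskin - Ulver.

14 mi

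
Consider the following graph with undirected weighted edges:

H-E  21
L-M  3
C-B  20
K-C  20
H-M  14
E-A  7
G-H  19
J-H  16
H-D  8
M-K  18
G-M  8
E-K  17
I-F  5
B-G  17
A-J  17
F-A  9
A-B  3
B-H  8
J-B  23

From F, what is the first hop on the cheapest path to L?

Compare a few routes:
F - A - B - H - M - L: 9+3+8+14+3 = 37
F - A - B - G - M - L: 9+3+17+8+3 = 40
F - A - B - H - G - M - L: 9+3+8+19+8+3 = 50
Cheapest is F - A - B - H - M - L at 37.
So from F the first move is to A.

A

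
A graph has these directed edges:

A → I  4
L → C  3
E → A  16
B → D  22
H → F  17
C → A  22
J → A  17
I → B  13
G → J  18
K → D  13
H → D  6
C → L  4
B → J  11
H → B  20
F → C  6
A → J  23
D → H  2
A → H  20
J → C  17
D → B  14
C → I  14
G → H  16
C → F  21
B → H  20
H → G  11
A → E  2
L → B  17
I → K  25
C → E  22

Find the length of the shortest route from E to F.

53

Compare a few routes:
E–A–H–F: 16+20+17 = 53
E–A–I–B–H–F: 16+4+13+20+17 = 70
Cheapest is E–A–H–F at 53.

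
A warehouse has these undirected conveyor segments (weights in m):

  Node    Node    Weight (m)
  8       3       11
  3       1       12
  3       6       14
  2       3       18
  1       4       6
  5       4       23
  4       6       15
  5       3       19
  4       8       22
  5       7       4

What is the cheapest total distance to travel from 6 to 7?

Settle nodes by increasing distance from 6:
6: 0
3: 14  (via 6)
4: 15  (via 6)
1: 21  (via 4)
8: 25  (via 3)
2: 32  (via 3)
5: 33  (via 3)
7: 37  (via 5)
Shortest route: 6 → 3 → 5 → 7 = 37 m.

37 m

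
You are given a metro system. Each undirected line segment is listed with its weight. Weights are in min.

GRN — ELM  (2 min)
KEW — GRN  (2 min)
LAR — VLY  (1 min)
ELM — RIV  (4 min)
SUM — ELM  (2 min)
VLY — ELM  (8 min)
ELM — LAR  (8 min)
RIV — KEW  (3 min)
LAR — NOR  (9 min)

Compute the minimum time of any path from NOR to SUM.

19 min

Compare a few routes:
NOR - LAR - VLY - ELM - SUM: 9+1+8+2 = 20
NOR - LAR - ELM - SUM: 9+8+2 = 19
Cheapest is NOR - LAR - ELM - SUM at 19 min.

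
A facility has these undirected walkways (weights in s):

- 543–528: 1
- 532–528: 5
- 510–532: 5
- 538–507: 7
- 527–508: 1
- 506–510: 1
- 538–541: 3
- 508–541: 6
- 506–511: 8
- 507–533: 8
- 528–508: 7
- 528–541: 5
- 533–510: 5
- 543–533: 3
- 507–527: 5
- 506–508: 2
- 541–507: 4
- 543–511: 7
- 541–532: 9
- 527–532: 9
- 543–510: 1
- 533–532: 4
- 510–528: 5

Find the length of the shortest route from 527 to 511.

Running Dijkstra from 527:
527: 0
508: 1  (via 527)
506: 3  (via 508)
510: 4  (via 506)
543: 5  (via 510)
507: 5  (via 527)
528: 6  (via 543)
541: 7  (via 508)
533: 8  (via 543)
532: 9  (via 527)
538: 10  (via 541)
511: 11  (via 506)
Shortest route: 527–508–506–511 = 11 s.

11 s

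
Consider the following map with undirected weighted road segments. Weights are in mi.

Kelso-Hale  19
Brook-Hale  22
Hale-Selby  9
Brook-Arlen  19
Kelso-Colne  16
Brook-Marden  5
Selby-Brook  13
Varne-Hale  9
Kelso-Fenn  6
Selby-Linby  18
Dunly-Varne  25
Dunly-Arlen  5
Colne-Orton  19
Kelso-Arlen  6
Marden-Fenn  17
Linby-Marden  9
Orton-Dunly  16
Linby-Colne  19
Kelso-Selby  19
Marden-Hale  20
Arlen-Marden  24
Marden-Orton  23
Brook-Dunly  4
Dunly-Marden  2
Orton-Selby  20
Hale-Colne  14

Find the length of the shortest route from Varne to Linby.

36 mi

Enumerating some paths:
Varne–Hale–Colne–Linby: 9+14+19 = 42
Varne–Hale–Marden–Linby: 9+20+9 = 38
Varne–Hale–Selby–Linby: 9+9+18 = 36
The minimum is 36 mi via Varne–Hale–Selby–Linby.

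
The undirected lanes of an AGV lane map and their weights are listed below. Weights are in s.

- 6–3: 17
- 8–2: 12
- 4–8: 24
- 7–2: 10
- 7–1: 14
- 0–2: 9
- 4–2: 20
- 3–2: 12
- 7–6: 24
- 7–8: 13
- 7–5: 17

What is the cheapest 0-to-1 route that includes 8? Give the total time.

Shortest 0→8: 0 → 2 → 8 = 21
Best 8 to 1: 8 → 7 → 1 costing 27
Total via 8: 21 + 27 = 48 s.

48 s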